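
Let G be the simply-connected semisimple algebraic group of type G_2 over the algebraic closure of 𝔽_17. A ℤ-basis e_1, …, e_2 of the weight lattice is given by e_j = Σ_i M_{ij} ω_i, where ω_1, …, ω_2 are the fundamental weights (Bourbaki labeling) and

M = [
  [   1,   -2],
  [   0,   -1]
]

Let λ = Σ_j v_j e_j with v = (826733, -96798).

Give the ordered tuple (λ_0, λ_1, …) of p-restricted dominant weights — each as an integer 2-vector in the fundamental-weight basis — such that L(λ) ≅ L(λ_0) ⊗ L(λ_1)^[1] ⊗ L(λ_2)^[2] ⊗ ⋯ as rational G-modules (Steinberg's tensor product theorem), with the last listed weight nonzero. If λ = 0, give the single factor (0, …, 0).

ω-coordinates c = M·v, v = (826733, -96798):
  c_1 = (1)·(826733) + (-2)·(-96798) = 1020329
  c_2 = (0)·(826733) + (-1)·(-96798) = 96798
Base-17 expansion of each c_i:
  c_1 = 1020329 = 6·17^0 + 9·17^1 + 11·17^2 + 3·17^3 + 12·17^4
  c_2 = 96798 = 0·17^0 + 16·17^1 + 11·17^2 + 2·17^3 + 1·17^4
p-restricted factor λ_0 = (6, 0)
p-restricted factor λ_1 = (9, 16)
p-restricted factor λ_2 = (11, 11)
p-restricted factor λ_3 = (3, 2)
p-restricted factor λ_4 = (12, 1)

((6, 0), (9, 16), (11, 11), (3, 2), (12, 1))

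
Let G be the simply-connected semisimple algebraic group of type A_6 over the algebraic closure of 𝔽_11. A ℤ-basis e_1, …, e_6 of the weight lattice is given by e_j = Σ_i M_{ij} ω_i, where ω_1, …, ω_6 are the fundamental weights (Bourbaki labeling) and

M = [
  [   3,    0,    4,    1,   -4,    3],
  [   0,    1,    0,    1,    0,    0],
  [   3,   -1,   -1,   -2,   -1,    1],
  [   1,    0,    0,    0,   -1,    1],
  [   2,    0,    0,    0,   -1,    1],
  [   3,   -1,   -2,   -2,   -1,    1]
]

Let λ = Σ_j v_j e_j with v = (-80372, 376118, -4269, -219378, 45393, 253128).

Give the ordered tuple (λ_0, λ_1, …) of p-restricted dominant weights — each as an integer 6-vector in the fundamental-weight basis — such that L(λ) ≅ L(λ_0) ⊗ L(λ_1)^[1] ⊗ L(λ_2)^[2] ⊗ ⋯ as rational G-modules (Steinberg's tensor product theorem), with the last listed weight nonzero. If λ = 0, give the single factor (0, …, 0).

Change of basis e → ω: c = M·v where v = (-80372, 376118, -4269, -219378, 45393, 253128):
  c_1 = 3*-80372 + 0*376118 + 4*-4269 + 1*-219378 + -4*45393 + 3*253128 = 100242
  c_2 = 0*-80372 + 1*376118 + 0*-4269 + 1*-219378 + 0*45393 + 0*253128 = 156740
  c_3 = 3*-80372 + -1*376118 + -1*-4269 + -2*-219378 + -1*45393 + 1*253128 = 33526
  c_4 = 1*-80372 + 0*376118 + 0*-4269 + 0*-219378 + -1*45393 + 1*253128 = 127363
  c_5 = 2*-80372 + 0*376118 + 0*-4269 + 0*-219378 + -1*45393 + 1*253128 = 46991
  c_6 = 3*-80372 + -1*376118 + -2*-4269 + -2*-219378 + -1*45393 + 1*253128 = 37795
p = 11; digits c_i = Σ_j d_{ij}·11^j, 0 ≤ d_{ij} < 11:
  c_1 = 100242 = 10·11^0 + 4·11^1 + 3·11^2 + 9·11^3 + 6·11^4
  c_2 = 156740 = 1·11^0 + 4·11^1 + 8·11^2 + 7·11^3 + 10·11^4
  c_3 = 33526 = 9·11^0 + 0·11^1 + 2·11^2 + 3·11^3 + 2·11^4
  c_4 = 127363 = 5·11^0 + 6·11^1 + 7·11^2 + 7·11^3 + 8·11^4
  c_5 = 46991 = 10·11^0 + 3·11^1 + 3·11^2 + 2·11^3 + 3·11^4
  c_6 = 37795 = 10·11^0 + 3·11^1 + 4·11^2 + 6·11^3 + 2·11^4
Factor λ_0 = (10, 1, 9, 5, 10, 10)
Factor λ_1 = (4, 4, 0, 6, 3, 3)
Factor λ_2 = (3, 8, 2, 7, 3, 4)
Factor λ_3 = (9, 7, 3, 7, 2, 6)
Factor λ_4 = (6, 10, 2, 8, 3, 2)

((10, 1, 9, 5, 10, 10), (4, 4, 0, 6, 3, 3), (3, 8, 2, 7, 3, 4), (9, 7, 3, 7, 2, 6), (6, 10, 2, 8, 3, 2))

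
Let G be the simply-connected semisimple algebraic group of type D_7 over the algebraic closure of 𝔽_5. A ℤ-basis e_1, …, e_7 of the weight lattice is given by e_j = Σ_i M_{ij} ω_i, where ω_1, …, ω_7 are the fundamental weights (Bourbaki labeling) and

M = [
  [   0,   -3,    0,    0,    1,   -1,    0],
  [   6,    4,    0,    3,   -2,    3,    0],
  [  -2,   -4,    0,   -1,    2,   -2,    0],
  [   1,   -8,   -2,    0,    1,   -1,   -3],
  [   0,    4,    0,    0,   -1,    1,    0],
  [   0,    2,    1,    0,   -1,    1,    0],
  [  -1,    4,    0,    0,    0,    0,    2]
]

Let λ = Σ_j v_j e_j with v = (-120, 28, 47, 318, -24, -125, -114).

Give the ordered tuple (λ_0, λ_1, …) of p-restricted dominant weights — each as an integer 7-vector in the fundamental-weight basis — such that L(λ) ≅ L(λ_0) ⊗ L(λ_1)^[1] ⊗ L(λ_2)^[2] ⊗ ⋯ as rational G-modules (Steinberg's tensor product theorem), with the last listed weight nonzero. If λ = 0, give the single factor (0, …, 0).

((2, 4, 2, 0, 1, 2, 4), (3, 3, 2, 1, 2, 0, 0))

Converting to the ω-basis (c_i = row i of M dotted with v = (-120, 28, 47, 318, -24, -125, -114)):
  c_1 = (0)·(-120) + (-3)·(28) + (0)·(47) + (0)·(318) + (1)·(-24) + (-1)·(-125) + (0)·(-114) = 17
  c_2 = (6)·(-120) + (4)·(28) + (0)·(47) + (3)·(318) + (-2)·(-24) + (3)·(-125) + (0)·(-114) = 19
  c_3 = (-2)·(-120) + (-4)·(28) + (0)·(47) + (-1)·(318) + (2)·(-24) + (-2)·(-125) + (0)·(-114) = 12
  c_4 = (1)·(-120) + (-8)·(28) + (-2)·(47) + (0)·(318) + (1)·(-24) + (-1)·(-125) + (-3)·(-114) = 5
  c_5 = (0)·(-120) + (4)·(28) + (0)·(47) + (0)·(318) + (-1)·(-24) + (1)·(-125) + (0)·(-114) = 11
  c_6 = (0)·(-120) + (2)·(28) + (1)·(47) + (0)·(318) + (-1)·(-24) + (1)·(-125) + (0)·(-114) = 2
  c_7 = (-1)·(-120) + (4)·(28) + (0)·(47) + (0)·(318) + (0)·(-24) + (0)·(-125) + (2)·(-114) = 4
Base-5 expansion of each c_i:
  c_1 = 17 = 2·5^0 + 3·5^1
  c_2 = 19 = 4·5^0 + 3·5^1
  c_3 = 12 = 2·5^0 + 2·5^1
  c_4 = 5 = 0·5^0 + 1·5^1
  c_5 = 11 = 1·5^0 + 2·5^1
  c_6 = 2 = 2·5^0
  c_7 = 4 = 4·5^0
p-restricted factor λ_0 = (2, 4, 2, 0, 1, 2, 4)
p-restricted factor λ_1 = (3, 3, 2, 1, 2, 0, 0)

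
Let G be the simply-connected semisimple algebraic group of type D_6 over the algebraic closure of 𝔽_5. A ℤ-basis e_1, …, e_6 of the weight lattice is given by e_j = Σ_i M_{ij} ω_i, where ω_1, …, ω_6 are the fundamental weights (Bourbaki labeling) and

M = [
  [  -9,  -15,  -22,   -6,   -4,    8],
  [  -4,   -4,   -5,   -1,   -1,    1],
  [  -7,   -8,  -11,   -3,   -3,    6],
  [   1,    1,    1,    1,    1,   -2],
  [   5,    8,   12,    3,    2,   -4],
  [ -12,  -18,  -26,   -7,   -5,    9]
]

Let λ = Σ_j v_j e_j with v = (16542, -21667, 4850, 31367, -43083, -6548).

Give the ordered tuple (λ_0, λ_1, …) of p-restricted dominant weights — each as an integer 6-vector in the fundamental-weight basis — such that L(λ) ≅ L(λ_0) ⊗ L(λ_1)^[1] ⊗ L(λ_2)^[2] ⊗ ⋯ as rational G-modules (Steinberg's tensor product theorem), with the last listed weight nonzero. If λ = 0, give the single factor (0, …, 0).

((3, 3, 2, 0, 1, 1), (4, 3, 0, 1, 0, 3), (1, 1, 2, 4, 3, 2), (4, 1, 0, 3, 3, 3), (1, 2, 0, 1, 2, 3))

Change of basis e → ω: c = M·v where v = (16542, -21667, 4850, 31367, -43083, -6548):
  c_1 = -9*16542 + -15*-21667 + -22*4850 + -6*31367 + -4*-43083 + 8*-6548 = 1173
  c_2 = -4*16542 + -4*-21667 + -5*4850 + -1*31367 + -1*-43083 + 1*-6548 = 1418
  c_3 = -7*16542 + -8*-21667 + -11*4850 + -3*31367 + -3*-43083 + 6*-6548 = 52
  c_4 = 1*16542 + 1*-21667 + 1*4850 + 1*31367 + 1*-43083 + -2*-6548 = 1105
  c_5 = 5*16542 + 8*-21667 + 12*4850 + 3*31367 + 2*-43083 + -4*-6548 = 1701
  c_6 = -12*16542 + -18*-21667 + -26*4850 + -7*31367 + -5*-43083 + 9*-6548 = 2316
Base-5 expansion of each c_i:
  c_1 = 1173 = 3·5^0 + 4·5^1 + 1·5^2 + 4·5^3 + 1·5^4
  c_2 = 1418 = 3·5^0 + 3·5^1 + 1·5^2 + 1·5^3 + 2·5^4
  c_3 = 52 = 2·5^0 + 0·5^1 + 2·5^2
  c_4 = 1105 = 0·5^0 + 1·5^1 + 4·5^2 + 3·5^3 + 1·5^4
  c_5 = 1701 = 1·5^0 + 0·5^1 + 3·5^2 + 3·5^3 + 2·5^4
  c_6 = 2316 = 1·5^0 + 3·5^1 + 2·5^2 + 3·5^3 + 3·5^4
λ_0 = (3, 3, 2, 0, 1, 1)
λ_1 = (4, 3, 0, 1, 0, 3)
λ_2 = (1, 1, 2, 4, 3, 2)
λ_3 = (4, 1, 0, 3, 3, 3)
λ_4 = (1, 2, 0, 1, 2, 3)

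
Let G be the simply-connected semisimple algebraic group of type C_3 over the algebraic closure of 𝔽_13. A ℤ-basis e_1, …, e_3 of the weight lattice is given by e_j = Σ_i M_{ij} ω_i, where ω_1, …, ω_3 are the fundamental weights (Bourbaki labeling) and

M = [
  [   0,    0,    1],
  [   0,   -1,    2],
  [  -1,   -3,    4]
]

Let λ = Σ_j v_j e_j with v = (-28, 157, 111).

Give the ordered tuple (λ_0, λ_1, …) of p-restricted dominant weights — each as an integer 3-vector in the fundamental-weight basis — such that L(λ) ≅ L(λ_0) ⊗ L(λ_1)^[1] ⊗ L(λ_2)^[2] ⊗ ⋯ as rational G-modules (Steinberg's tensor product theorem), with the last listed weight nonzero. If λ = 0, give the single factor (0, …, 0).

((7, 0, 1), (8, 5, 0))

ω-coordinates c = M·v, v = (-28, 157, 111):
  c_1 = (0)·(-28) + 0·157 + 1·111 = 111
  c_2 = (0)·(-28) + (-1)·(157) + 2·111 = 65
  c_3 = (-1)·(-28) + (-3)·(157) + 4·111 = 1
Base-13 expansion of each c_i:
  c_1 = 111 = 7·13^0 + 8·13^1
  c_2 = 65 = 0·13^0 + 5·13^1
  c_3 = 1 = 1·13^0
Factor λ_0 = (7, 0, 1)
Factor λ_1 = (8, 5, 0)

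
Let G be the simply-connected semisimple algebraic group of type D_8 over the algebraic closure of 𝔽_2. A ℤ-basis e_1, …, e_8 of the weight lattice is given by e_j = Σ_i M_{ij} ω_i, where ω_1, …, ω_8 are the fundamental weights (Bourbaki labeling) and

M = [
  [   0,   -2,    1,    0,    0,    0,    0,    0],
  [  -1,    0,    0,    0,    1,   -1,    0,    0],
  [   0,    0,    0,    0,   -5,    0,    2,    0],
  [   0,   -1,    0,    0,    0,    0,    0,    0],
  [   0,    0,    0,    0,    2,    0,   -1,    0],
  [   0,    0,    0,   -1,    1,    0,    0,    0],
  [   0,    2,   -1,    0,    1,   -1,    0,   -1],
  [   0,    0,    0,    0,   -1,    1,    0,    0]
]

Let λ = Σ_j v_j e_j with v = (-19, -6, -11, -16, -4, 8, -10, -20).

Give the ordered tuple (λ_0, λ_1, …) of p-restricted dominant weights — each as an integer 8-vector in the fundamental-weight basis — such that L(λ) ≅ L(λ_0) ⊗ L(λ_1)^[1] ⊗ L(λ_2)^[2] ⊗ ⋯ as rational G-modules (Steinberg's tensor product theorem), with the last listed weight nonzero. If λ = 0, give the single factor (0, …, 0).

Compute c_i = Σ_j M_{ij} v_j with v = (-19, -6, -11, -16, -4, 8, -10, -20):
  c_1 = 0*-19 + -2*-6 + 1*-11 + 0*-16 + 0*-4 + 0*8 + 0*-10 + 0*-20 = 1
  c_2 = -1*-19 + 0*-6 + 0*-11 + 0*-16 + 1*-4 + -1*8 + 0*-10 + 0*-20 = 7
  c_3 = 0*-19 + 0*-6 + 0*-11 + 0*-16 + -5*-4 + 0*8 + 2*-10 + 0*-20 = 0
  c_4 = 0*-19 + -1*-6 + 0*-11 + 0*-16 + 0*-4 + 0*8 + 0*-10 + 0*-20 = 6
  c_5 = 0*-19 + 0*-6 + 0*-11 + 0*-16 + 2*-4 + 0*8 + -1*-10 + 0*-20 = 2
  c_6 = 0*-19 + 0*-6 + 0*-11 + -1*-16 + 1*-4 + 0*8 + 0*-10 + 0*-20 = 12
  c_7 = 0*-19 + 2*-6 + -1*-11 + 0*-16 + 1*-4 + -1*8 + 0*-10 + -1*-20 = 7
  c_8 = 0*-19 + 0*-6 + 0*-11 + 0*-16 + -1*-4 + 1*8 + 0*-10 + 0*-20 = 12
p = 2; digits c_i = Σ_j d_{ij}·2^j, 0 ≤ d_{ij} < 2:
  c_1 = 1 = 1·2^0
  c_2 = 7 = 1·2^0 + 1·2^1 + 1·2^2
  c_3 = 0
  c_4 = 6 = 0·2^0 + 1·2^1 + 1·2^2
  c_5 = 2 = 0·2^0 + 1·2^1
  c_6 = 12 = 0·2^0 + 0·2^1 + 1·2^2 + 1·2^3
  c_7 = 7 = 1·2^0 + 1·2^1 + 1·2^2
  c_8 = 12 = 0·2^0 + 0·2^1 + 1·2^2 + 1·2^3
Factor λ_0 = (1, 1, 0, 0, 0, 0, 1, 0)
Factor λ_1 = (0, 1, 0, 1, 1, 0, 1, 0)
Factor λ_2 = (0, 1, 0, 1, 0, 1, 1, 1)
Factor λ_3 = (0, 0, 0, 0, 0, 1, 0, 1)

((1, 1, 0, 0, 0, 0, 1, 0), (0, 1, 0, 1, 1, 0, 1, 0), (0, 1, 0, 1, 0, 1, 1, 1), (0, 0, 0, 0, 0, 1, 0, 1))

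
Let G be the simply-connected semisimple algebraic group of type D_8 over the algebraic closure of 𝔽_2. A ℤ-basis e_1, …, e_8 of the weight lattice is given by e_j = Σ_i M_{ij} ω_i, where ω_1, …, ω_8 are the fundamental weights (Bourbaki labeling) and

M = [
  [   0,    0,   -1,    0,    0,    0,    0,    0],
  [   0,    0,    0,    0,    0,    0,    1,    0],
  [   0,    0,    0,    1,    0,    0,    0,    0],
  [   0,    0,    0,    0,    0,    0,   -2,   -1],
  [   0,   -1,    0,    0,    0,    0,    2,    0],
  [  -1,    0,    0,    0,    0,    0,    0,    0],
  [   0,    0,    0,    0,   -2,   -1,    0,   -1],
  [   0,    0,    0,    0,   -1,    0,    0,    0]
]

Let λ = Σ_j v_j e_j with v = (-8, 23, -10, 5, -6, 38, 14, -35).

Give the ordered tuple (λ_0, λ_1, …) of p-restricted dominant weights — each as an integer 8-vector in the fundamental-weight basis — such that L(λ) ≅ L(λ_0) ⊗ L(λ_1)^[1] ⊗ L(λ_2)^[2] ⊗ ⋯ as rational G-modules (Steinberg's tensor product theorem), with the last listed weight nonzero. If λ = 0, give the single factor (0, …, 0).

((0, 0, 1, 1, 1, 0, 1, 0), (1, 1, 0, 1, 0, 0, 0, 1), (0, 1, 1, 1, 1, 0, 0, 1), (1, 1, 0, 0, 0, 1, 1, 0))

In the fundamental-weight basis, λ has coordinates c = M·v (v = (-8, 23, -10, 5, -6, 38, 14, -35)):
  c_1 = (0)·(-8) + (0)·(23) + (-1)·(-10) + (0)·(5) + (0)·(-6) + (0)·(38) + (0)·(14) + (0)·(-35) = 10
  c_2 = (0)·(-8) + (0)·(23) + (0)·(-10) + (0)·(5) + (0)·(-6) + (0)·(38) + (1)·(14) + (0)·(-35) = 14
  c_3 = (0)·(-8) + (0)·(23) + (0)·(-10) + (1)·(5) + (0)·(-6) + (0)·(38) + (0)·(14) + (0)·(-35) = 5
  c_4 = (0)·(-8) + (0)·(23) + (0)·(-10) + (0)·(5) + (0)·(-6) + (0)·(38) + (-2)·(14) + (-1)·(-35) = 7
  c_5 = (0)·(-8) + (-1)·(23) + (0)·(-10) + (0)·(5) + (0)·(-6) + (0)·(38) + (2)·(14) + (0)·(-35) = 5
  c_6 = (-1)·(-8) + (0)·(23) + (0)·(-10) + (0)·(5) + (0)·(-6) + (0)·(38) + (0)·(14) + (0)·(-35) = 8
  c_7 = (0)·(-8) + (0)·(23) + (0)·(-10) + (0)·(5) + (-2)·(-6) + (-1)·(38) + (0)·(14) + (-1)·(-35) = 9
  c_8 = (0)·(-8) + (0)·(23) + (0)·(-10) + (0)·(5) + (-1)·(-6) + (0)·(38) + (0)·(14) + (0)·(-35) = 6
Writing each c_i in base p = 2:
  c_1 = 10 = 0·2^0 + 1·2^1 + 0·2^2 + 1·2^3
  c_2 = 14 = 0·2^0 + 1·2^1 + 1·2^2 + 1·2^3
  c_3 = 5 = 1·2^0 + 0·2^1 + 1·2^2
  c_4 = 7 = 1·2^0 + 1·2^1 + 1·2^2
  c_5 = 5 = 1·2^0 + 0·2^1 + 1·2^2
  c_6 = 8 = 0·2^0 + 0·2^1 + 0·2^2 + 1·2^3
  c_7 = 9 = 1·2^0 + 0·2^1 + 0·2^2 + 1·2^3
  c_8 = 6 = 0·2^0 + 1·2^1 + 1·2^2
λ_0 = (0, 0, 1, 1, 1, 0, 1, 0)
λ_1 = (1, 1, 0, 1, 0, 0, 0, 1)
λ_2 = (0, 1, 1, 1, 1, 0, 0, 1)
λ_3 = (1, 1, 0, 0, 0, 1, 1, 0)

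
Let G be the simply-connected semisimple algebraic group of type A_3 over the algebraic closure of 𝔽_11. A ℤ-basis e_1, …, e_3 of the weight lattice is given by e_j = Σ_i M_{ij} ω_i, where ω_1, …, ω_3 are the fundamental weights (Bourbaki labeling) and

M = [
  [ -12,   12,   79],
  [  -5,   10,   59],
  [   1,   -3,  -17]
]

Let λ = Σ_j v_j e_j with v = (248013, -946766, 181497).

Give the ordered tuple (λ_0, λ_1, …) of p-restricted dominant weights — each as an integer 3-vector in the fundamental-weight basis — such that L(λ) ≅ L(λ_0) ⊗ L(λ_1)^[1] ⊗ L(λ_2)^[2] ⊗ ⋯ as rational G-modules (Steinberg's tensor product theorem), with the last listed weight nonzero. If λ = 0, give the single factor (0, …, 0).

Converting to the ω-basis (c_i = row i of M dotted with v = (248013, -946766, 181497)):
  c_1 = (-12)·(248013) + (12)·(-946766) + 79·181497 = 915
  c_2 = (-5)·(248013) + (10)·(-946766) + 59·181497 = 598
  c_3 = 1·248013 + (-3)·(-946766) + (-17)·(181497) = 2862
Expand coordinatewise in base 11:
  c_1 = 915 = 2·11^0 + 6·11^1 + 7·11^2
  c_2 = 598 = 4·11^0 + 10·11^1 + 4·11^2
  c_3 = 2862 = 2·11^0 + 7·11^1 + 1·11^2 + 2·11^3
λ_0 = (2, 4, 2)
λ_1 = (6, 10, 7)
λ_2 = (7, 4, 1)
λ_3 = (0, 0, 2)

((2, 4, 2), (6, 10, 7), (7, 4, 1), (0, 0, 2))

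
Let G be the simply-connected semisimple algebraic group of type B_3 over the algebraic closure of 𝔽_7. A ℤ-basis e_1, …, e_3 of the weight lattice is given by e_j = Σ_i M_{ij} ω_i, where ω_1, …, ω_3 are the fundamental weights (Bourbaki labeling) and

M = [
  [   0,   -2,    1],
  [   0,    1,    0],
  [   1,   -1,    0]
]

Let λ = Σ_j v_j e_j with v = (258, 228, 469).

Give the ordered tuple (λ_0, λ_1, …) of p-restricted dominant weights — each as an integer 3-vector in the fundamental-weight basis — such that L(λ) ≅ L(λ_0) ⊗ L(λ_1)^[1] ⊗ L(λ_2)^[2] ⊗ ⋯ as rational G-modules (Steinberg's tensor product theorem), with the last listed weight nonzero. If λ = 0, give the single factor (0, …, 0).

((6, 4, 2), (1, 4, 4), (0, 4, 0))

Compute c_i = Σ_j M_{ij} v_j with v = (258, 228, 469):
  c_1 = 0*258 + -2*228 + 1*469 = 13
  c_2 = 0*258 + 1*228 + 0*469 = 228
  c_3 = 1*258 + -1*228 + 0*469 = 30
Base-7 expansion of each c_i:
  c_1 = 13 = 6·7^0 + 1·7^1
  c_2 = 228 = 4·7^0 + 4·7^1 + 4·7^2
  c_3 = 30 = 2·7^0 + 4·7^1
p-restricted factor λ_0 = (6, 4, 2)
p-restricted factor λ_1 = (1, 4, 4)
p-restricted factor λ_2 = (0, 4, 0)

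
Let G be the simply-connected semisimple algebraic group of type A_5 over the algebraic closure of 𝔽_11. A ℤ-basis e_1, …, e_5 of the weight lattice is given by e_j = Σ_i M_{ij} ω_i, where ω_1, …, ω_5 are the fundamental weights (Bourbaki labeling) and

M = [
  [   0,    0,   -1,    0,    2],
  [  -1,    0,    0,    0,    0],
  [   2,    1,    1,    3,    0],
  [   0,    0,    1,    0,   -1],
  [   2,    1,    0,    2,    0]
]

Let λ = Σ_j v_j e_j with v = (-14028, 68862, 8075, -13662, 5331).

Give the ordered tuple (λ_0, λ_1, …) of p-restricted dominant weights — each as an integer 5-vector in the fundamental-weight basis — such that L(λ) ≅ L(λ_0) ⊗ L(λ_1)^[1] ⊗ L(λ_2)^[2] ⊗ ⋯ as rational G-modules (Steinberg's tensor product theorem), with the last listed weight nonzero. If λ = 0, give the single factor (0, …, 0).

((2, 3, 8, 5, 7), (4, 10, 2, 7, 4), (10, 5, 10, 0, 1), (1, 10, 5, 2, 10))

Change of basis e → ω: c = M·v where v = (-14028, 68862, 8075, -13662, 5331):
  c_1 = (0)·(-14028) + 0·68862 + (-1)·(8075) + (0)·(-13662) + 2·5331 = 2587
  c_2 = (-1)·(-14028) + 0·68862 + 0·8075 + (0)·(-13662) + 0·5331 = 14028
  c_3 = (2)·(-14028) + 1·68862 + 1·8075 + (3)·(-13662) + 0·5331 = 7895
  c_4 = (0)·(-14028) + 0·68862 + 1·8075 + (0)·(-13662) + (-1)·(5331) = 2744
  c_5 = (2)·(-14028) + 1·68862 + 0·8075 + (2)·(-13662) + 0·5331 = 13482
Writing each c_i in base p = 11:
  c_1 = 2587 = 2·11^0 + 4·11^1 + 10·11^2 + 1·11^3
  c_2 = 14028 = 3·11^0 + 10·11^1 + 5·11^2 + 10·11^3
  c_3 = 7895 = 8·11^0 + 2·11^1 + 10·11^2 + 5·11^3
  c_4 = 2744 = 5·11^0 + 7·11^1 + 0·11^2 + 2·11^3
  c_5 = 13482 = 7·11^0 + 4·11^1 + 1·11^2 + 10·11^3
λ_0 = (2, 3, 8, 5, 7)
λ_1 = (4, 10, 2, 7, 4)
λ_2 = (10, 5, 10, 0, 1)
λ_3 = (1, 10, 5, 2, 10)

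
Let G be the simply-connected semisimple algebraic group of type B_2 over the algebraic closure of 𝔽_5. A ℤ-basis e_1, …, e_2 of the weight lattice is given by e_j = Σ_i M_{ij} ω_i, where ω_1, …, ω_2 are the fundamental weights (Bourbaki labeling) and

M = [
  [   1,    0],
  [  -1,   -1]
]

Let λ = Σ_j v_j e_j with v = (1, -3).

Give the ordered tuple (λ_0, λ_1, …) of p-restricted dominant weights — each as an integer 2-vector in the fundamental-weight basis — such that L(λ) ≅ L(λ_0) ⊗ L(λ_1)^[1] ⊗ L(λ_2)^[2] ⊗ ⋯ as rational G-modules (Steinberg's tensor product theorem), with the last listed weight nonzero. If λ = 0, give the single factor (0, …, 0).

Converting to the ω-basis (c_i = row i of M dotted with v = (1, -3)):
  c_1 = 1*1 + 0*-3 = 1
  c_2 = -1*1 + -1*-3 = 2
Base-5 expansion of each c_i:
  c_1 = 1 = 1·5^0
  c_2 = 2 = 2·5^0
λ_0 = (1, 2)

((1, 2),)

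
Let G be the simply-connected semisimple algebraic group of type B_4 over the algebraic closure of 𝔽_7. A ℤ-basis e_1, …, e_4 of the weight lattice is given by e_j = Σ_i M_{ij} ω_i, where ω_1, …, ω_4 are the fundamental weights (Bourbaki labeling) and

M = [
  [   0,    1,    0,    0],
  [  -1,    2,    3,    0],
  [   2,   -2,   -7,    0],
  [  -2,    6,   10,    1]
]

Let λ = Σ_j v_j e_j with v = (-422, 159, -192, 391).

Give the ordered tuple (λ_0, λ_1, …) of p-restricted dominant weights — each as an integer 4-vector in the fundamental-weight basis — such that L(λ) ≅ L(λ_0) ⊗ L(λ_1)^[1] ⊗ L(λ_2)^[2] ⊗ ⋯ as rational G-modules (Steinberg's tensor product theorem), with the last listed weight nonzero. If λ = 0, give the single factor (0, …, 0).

Change of basis e → ω: c = M·v where v = (-422, 159, -192, 391):
  c_1 = (0)·(-422) + 1·159 + (0)·(-192) + 0·391 = 159
  c_2 = (-1)·(-422) + 2·159 + (3)·(-192) + 0·391 = 164
  c_3 = (2)·(-422) + (-2)·(159) + (-7)·(-192) + 0·391 = 182
  c_4 = (-2)·(-422) + 6·159 + (10)·(-192) + 1·391 = 269
Base-7 expansion of each c_i:
  c_1 = 159 = 5·7^0 + 1·7^1 + 3·7^2
  c_2 = 164 = 3·7^0 + 2·7^1 + 3·7^2
  c_3 = 182 = 0·7^0 + 5·7^1 + 3·7^2
  c_4 = 269 = 3·7^0 + 3·7^1 + 5·7^2
λ_0 = (5, 3, 0, 3)
λ_1 = (1, 2, 5, 3)
λ_2 = (3, 3, 3, 5)

((5, 3, 0, 3), (1, 2, 5, 3), (3, 3, 3, 5))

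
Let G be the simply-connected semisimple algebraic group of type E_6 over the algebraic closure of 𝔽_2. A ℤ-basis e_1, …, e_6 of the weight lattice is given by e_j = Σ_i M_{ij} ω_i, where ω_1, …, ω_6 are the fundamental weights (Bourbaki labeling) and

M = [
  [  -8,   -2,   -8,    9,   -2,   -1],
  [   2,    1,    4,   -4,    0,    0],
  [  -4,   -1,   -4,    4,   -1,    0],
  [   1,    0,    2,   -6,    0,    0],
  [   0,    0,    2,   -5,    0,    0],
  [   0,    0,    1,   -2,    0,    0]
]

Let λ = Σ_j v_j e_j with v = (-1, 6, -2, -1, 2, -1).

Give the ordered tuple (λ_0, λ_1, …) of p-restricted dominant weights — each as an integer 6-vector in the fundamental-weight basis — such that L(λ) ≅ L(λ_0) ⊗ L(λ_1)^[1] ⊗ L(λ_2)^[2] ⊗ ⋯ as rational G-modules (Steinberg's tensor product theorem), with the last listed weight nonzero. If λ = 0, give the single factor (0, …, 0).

((0, 0, 0, 1, 1, 0),)

Change of basis e → ω: c = M·v where v = (-1, 6, -2, -1, 2, -1):
  c_1 = -8*-1 + -2*6 + -8*-2 + 9*-1 + -2*2 + -1*-1 = 0
  c_2 = 2*-1 + 1*6 + 4*-2 + -4*-1 + 0*2 + 0*-1 = 0
  c_3 = -4*-1 + -1*6 + -4*-2 + 4*-1 + -1*2 + 0*-1 = 0
  c_4 = 1*-1 + 0*6 + 2*-2 + -6*-1 + 0*2 + 0*-1 = 1
  c_5 = 0*-1 + 0*6 + 2*-2 + -5*-1 + 0*2 + 0*-1 = 1
  c_6 = 0*-1 + 0*6 + 1*-2 + -2*-1 + 0*2 + 0*-1 = 0
p = 2; digits c_i = Σ_j d_{ij}·2^j, 0 ≤ d_{ij} < 2:
  c_1 = 0
  c_2 = 0
  c_3 = 0
  c_4 = 1 = 1·2^0
  c_5 = 1 = 1·2^0
  c_6 = 0
λ_0 = (0, 0, 0, 1, 1, 0)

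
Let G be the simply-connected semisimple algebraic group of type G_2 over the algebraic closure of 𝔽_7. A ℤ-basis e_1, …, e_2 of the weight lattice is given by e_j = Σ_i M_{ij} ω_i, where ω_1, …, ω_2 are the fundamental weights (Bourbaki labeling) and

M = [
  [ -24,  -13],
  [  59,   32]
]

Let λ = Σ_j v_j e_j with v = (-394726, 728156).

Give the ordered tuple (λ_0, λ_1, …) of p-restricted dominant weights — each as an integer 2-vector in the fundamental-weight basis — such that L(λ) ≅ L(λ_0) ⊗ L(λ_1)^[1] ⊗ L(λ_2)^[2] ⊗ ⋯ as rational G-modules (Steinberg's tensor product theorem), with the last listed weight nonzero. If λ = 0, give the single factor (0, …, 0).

In the fundamental-weight basis, λ has coordinates c = M·v (v = (-394726, 728156)):
  c_1 = -24*-394726 + -13*728156 = 7396
  c_2 = 59*-394726 + 32*728156 = 12158
Writing each c_i in base p = 7:
  c_1 = 7396 = 4·7^0 + 6·7^1 + 3·7^2 + 0·7^3 + 3·7^4
  c_2 = 12158 = 6·7^0 + 0·7^1 + 3·7^2 + 0·7^3 + 5·7^4
Factor λ_0 = (4, 6)
Factor λ_1 = (6, 0)
Factor λ_2 = (3, 3)
Factor λ_3 = (0, 0)
Factor λ_4 = (3, 5)

((4, 6), (6, 0), (3, 3), (0, 0), (3, 5))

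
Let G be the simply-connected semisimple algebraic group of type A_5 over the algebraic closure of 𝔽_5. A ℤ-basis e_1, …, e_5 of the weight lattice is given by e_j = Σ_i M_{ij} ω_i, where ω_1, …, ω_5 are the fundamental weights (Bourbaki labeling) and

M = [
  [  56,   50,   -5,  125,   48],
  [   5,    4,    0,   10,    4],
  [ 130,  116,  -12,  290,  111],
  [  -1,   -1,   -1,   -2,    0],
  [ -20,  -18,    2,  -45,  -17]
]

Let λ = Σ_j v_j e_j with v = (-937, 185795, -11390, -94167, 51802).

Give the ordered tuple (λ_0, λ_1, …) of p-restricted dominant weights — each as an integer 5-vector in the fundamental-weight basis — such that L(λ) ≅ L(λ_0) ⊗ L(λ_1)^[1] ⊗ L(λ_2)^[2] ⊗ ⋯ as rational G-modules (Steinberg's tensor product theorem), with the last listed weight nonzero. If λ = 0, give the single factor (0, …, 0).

Converting to the ω-basis (c_i = row i of M dotted with v = (-937, 185795, -11390, -94167, 51802)):
  c_1 = (56)·(-937) + 50·185795 + (-5)·(-11390) + (125)·(-94167) + 48·51802 = 9849
  c_2 = (5)·(-937) + 4·185795 + (0)·(-11390) + (10)·(-94167) + 4·51802 = 4033
  c_3 = (130)·(-937) + 116·185795 + (-12)·(-11390) + (290)·(-94167) + 111·51802 = 8682
  c_4 = (-1)·(-937) + (-1)·(185795) + (-1)·(-11390) + (-2)·(-94167) + 0·51802 = 14866
  c_5 = (-20)·(-937) + (-18)·(185795) + (2)·(-11390) + (-45)·(-94167) + (-17)·(51802) = 8531
p = 5; digits c_i = Σ_j d_{ij}·5^j, 0 ≤ d_{ij} < 5:
  c_1 = 9849 = 4·5^0 + 4·5^1 + 3·5^2 + 3·5^3 + 0·5^4 + 3·5^5
  c_2 = 4033 = 3·5^0 + 1·5^1 + 1·5^2 + 2·5^3 + 1·5^4 + 1·5^5
  c_3 = 8682 = 2·5^0 + 1·5^1 + 2·5^2 + 4·5^3 + 3·5^4 + 2·5^5
  c_4 = 14866 = 1·5^0 + 3·5^1 + 4·5^2 + 3·5^3 + 3·5^4 + 4·5^5
  c_5 = 8531 = 1·5^0 + 1·5^1 + 1·5^2 + 3·5^3 + 3·5^4 + 2·5^5
Factor λ_0 = (4, 3, 2, 1, 1)
Factor λ_1 = (4, 1, 1, 3, 1)
Factor λ_2 = (3, 1, 2, 4, 1)
Factor λ_3 = (3, 2, 4, 3, 3)
Factor λ_4 = (0, 1, 3, 3, 3)
Factor λ_5 = (3, 1, 2, 4, 2)

((4, 3, 2, 1, 1), (4, 1, 1, 3, 1), (3, 1, 2, 4, 1), (3, 2, 4, 3, 3), (0, 1, 3, 3, 3), (3, 1, 2, 4, 2))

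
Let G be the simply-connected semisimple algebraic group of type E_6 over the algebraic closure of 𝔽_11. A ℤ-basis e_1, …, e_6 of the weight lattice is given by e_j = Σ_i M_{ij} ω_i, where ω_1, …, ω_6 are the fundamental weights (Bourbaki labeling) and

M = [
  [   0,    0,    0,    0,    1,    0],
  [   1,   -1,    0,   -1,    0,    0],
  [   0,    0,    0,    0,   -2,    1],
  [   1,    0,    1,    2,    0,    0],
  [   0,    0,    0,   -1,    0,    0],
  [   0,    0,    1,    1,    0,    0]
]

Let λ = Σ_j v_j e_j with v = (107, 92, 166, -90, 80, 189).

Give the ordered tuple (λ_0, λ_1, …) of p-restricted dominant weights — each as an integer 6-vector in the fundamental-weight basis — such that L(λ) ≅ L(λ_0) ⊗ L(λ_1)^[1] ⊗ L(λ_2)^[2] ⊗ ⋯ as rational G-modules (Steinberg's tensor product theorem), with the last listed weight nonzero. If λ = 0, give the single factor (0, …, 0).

((3, 6, 7, 5, 2, 10), (7, 9, 2, 8, 8, 6))

ω-coordinates c = M·v, v = (107, 92, 166, -90, 80, 189):
  c_1 = 0·107 + 0·92 + 0·166 + (0)·(-90) + 1·80 + 0·189 = 80
  c_2 = 1·107 + (-1)·(92) + 0·166 + (-1)·(-90) + 0·80 + 0·189 = 105
  c_3 = 0·107 + 0·92 + 0·166 + (0)·(-90) + (-2)·(80) + 1·189 = 29
  c_4 = 1·107 + 0·92 + 1·166 + (2)·(-90) + 0·80 + 0·189 = 93
  c_5 = 0·107 + 0·92 + 0·166 + (-1)·(-90) + 0·80 + 0·189 = 90
  c_6 = 0·107 + 0·92 + 1·166 + (1)·(-90) + 0·80 + 0·189 = 76
p = 11; digits c_i = Σ_j d_{ij}·11^j, 0 ≤ d_{ij} < 11:
  c_1 = 80 = 3·11^0 + 7·11^1
  c_2 = 105 = 6·11^0 + 9·11^1
  c_3 = 29 = 7·11^0 + 2·11^1
  c_4 = 93 = 5·11^0 + 8·11^1
  c_5 = 90 = 2·11^0 + 8·11^1
  c_6 = 76 = 10·11^0 + 6·11^1
p-restricted factor λ_0 = (3, 6, 7, 5, 2, 10)
p-restricted factor λ_1 = (7, 9, 2, 8, 8, 6)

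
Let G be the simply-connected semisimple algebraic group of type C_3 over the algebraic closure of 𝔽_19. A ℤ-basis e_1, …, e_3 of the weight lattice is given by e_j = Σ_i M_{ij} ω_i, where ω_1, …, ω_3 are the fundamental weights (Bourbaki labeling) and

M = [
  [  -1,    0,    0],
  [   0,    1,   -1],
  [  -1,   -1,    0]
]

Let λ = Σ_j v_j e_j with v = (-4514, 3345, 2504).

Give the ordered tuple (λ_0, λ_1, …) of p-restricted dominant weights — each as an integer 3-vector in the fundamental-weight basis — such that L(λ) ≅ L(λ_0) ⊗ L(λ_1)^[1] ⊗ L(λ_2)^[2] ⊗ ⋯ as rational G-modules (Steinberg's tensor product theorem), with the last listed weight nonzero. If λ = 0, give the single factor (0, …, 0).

((11, 5, 10), (9, 6, 4), (12, 2, 3))

ω-coordinates c = M·v, v = (-4514, 3345, 2504):
  c_1 = -1*-4514 + 0*3345 + 0*2504 = 4514
  c_2 = 0*-4514 + 1*3345 + -1*2504 = 841
  c_3 = -1*-4514 + -1*3345 + 0*2504 = 1169
p = 19; digits c_i = Σ_j d_{ij}·19^j, 0 ≤ d_{ij} < 19:
  c_1 = 4514 = 11·19^0 + 9·19^1 + 12·19^2
  c_2 = 841 = 5·19^0 + 6·19^1 + 2·19^2
  c_3 = 1169 = 10·19^0 + 4·19^1 + 3·19^2
p-restricted factor λ_0 = (11, 5, 10)
p-restricted factor λ_1 = (9, 6, 4)
p-restricted factor λ_2 = (12, 2, 3)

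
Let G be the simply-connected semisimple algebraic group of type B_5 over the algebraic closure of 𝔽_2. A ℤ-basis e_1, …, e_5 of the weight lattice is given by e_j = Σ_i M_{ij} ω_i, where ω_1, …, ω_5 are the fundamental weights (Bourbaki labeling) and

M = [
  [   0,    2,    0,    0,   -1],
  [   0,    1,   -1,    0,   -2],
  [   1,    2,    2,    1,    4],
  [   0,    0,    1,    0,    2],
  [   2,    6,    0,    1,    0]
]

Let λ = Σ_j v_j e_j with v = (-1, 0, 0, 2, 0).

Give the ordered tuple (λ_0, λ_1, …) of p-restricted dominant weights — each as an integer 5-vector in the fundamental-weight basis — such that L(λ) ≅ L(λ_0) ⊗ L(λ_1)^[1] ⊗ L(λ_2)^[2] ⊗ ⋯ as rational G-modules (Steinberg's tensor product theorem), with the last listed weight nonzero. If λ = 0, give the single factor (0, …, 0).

Converting to the ω-basis (c_i = row i of M dotted with v = (-1, 0, 0, 2, 0)):
  c_1 = (0)·(-1) + 2·0 + 0·0 + 0·2 + (-1)·(0) = 0
  c_2 = (0)·(-1) + 1·0 + (-1)·(0) + 0·2 + (-2)·(0) = 0
  c_3 = (1)·(-1) + 2·0 + 2·0 + 1·2 + 4·0 = 1
  c_4 = (0)·(-1) + 0·0 + 1·0 + 0·2 + 2·0 = 0
  c_5 = (2)·(-1) + 6·0 + 0·0 + 1·2 + 0·0 = 0
Expand coordinatewise in base 2:
  c_1 = 0
  c_2 = 0
  c_3 = 1 = 1·2^0
  c_4 = 0
  c_5 = 0
λ_0 = (0, 0, 1, 0, 0)

((0, 0, 1, 0, 0),)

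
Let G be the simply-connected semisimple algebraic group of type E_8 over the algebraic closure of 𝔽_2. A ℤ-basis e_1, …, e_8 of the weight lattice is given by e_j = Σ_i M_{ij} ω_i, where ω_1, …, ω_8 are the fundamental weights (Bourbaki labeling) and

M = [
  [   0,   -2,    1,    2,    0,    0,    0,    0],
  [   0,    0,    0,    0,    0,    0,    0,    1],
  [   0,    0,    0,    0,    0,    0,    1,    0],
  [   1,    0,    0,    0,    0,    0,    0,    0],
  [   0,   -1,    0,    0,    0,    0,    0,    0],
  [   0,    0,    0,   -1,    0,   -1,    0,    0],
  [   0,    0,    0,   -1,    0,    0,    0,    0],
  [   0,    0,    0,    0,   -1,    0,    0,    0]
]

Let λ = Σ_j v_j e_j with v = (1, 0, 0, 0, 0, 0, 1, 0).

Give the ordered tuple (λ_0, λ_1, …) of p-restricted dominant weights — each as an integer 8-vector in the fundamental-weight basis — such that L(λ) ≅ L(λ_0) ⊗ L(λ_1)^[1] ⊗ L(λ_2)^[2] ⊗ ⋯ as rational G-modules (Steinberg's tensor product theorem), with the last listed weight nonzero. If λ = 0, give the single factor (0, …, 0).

((0, 0, 1, 1, 0, 0, 0, 0),)

Compute c_i = Σ_j M_{ij} v_j with v = (1, 0, 0, 0, 0, 0, 1, 0):
  c_1 = (0)·(1) + (-2)·(0) + (1)·(0) + (2)·(0) + (0)·(0) + (0)·(0) + (0)·(1) + (0)·(0) = 0
  c_2 = (0)·(1) + (0)·(0) + (0)·(0) + (0)·(0) + (0)·(0) + (0)·(0) + (0)·(1) + (1)·(0) = 0
  c_3 = (0)·(1) + (0)·(0) + (0)·(0) + (0)·(0) + (0)·(0) + (0)·(0) + (1)·(1) + (0)·(0) = 1
  c_4 = (1)·(1) + (0)·(0) + (0)·(0) + (0)·(0) + (0)·(0) + (0)·(0) + (0)·(1) + (0)·(0) = 1
  c_5 = (0)·(1) + (-1)·(0) + (0)·(0) + (0)·(0) + (0)·(0) + (0)·(0) + (0)·(1) + (0)·(0) = 0
  c_6 = (0)·(1) + (0)·(0) + (0)·(0) + (-1)·(0) + (0)·(0) + (-1)·(0) + (0)·(1) + (0)·(0) = 0
  c_7 = (0)·(1) + (0)·(0) + (0)·(0) + (-1)·(0) + (0)·(0) + (0)·(0) + (0)·(1) + (0)·(0) = 0
  c_8 = (0)·(1) + (0)·(0) + (0)·(0) + (0)·(0) + (-1)·(0) + (0)·(0) + (0)·(1) + (0)·(0) = 0
Expand coordinatewise in base 2:
  c_1 = 0
  c_2 = 0
  c_3 = 1 = 1·2^0
  c_4 = 1 = 1·2^0
  c_5 = 0
  c_6 = 0
  c_7 = 0
  c_8 = 0
λ_0 = (0, 0, 1, 1, 0, 0, 0, 0)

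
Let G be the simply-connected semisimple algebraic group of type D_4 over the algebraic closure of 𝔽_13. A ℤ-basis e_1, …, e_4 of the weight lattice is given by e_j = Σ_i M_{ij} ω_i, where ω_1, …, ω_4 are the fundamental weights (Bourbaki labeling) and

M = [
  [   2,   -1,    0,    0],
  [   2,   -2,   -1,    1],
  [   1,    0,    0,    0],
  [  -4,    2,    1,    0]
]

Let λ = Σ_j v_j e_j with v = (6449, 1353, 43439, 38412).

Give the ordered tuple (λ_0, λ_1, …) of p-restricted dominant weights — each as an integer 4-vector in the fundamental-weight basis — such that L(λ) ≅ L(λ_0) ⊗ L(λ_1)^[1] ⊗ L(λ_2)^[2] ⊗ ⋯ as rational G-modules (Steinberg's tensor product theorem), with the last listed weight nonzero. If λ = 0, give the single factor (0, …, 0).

((1, 4, 1, 4), (4, 7, 2, 5), (3, 4, 12, 3), (5, 2, 2, 9))

Converting to the ω-basis (c_i = row i of M dotted with v = (6449, 1353, 43439, 38412)):
  c_1 = 2*6449 + -1*1353 + 0*43439 + 0*38412 = 11545
  c_2 = 2*6449 + -2*1353 + -1*43439 + 1*38412 = 5165
  c_3 = 1*6449 + 0*1353 + 0*43439 + 0*38412 = 6449
  c_4 = -4*6449 + 2*1353 + 1*43439 + 0*38412 = 20349
p = 13; digits c_i = Σ_j d_{ij}·13^j, 0 ≤ d_{ij} < 13:
  c_1 = 11545 = 1·13^0 + 4·13^1 + 3·13^2 + 5·13^3
  c_2 = 5165 = 4·13^0 + 7·13^1 + 4·13^2 + 2·13^3
  c_3 = 6449 = 1·13^0 + 2·13^1 + 12·13^2 + 2·13^3
  c_4 = 20349 = 4·13^0 + 5·13^1 + 3·13^2 + 9·13^3
p-restricted factor λ_0 = (1, 4, 1, 4)
p-restricted factor λ_1 = (4, 7, 2, 5)
p-restricted factor λ_2 = (3, 4, 12, 3)
p-restricted factor λ_3 = (5, 2, 2, 9)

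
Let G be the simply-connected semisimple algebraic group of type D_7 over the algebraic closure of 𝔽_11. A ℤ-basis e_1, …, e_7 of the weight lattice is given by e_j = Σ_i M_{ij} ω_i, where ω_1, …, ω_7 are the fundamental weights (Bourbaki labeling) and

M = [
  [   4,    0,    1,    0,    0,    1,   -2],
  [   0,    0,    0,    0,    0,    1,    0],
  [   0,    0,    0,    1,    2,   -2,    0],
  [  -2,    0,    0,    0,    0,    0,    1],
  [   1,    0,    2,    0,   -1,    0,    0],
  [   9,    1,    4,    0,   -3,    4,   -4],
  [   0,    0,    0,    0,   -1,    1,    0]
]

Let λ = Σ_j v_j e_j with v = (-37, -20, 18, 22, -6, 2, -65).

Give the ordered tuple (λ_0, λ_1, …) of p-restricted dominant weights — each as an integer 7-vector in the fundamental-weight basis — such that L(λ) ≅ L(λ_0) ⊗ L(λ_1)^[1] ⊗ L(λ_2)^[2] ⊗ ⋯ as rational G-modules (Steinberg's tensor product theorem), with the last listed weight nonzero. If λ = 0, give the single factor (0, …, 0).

((2, 2, 6, 9, 5, 5, 8),)

ω-coordinates c = M·v, v = (-37, -20, 18, 22, -6, 2, -65):
  c_1 = (4)·(-37) + (0)·(-20) + 1·18 + 0·22 + (0)·(-6) + 1·2 + (-2)·(-65) = 2
  c_2 = (0)·(-37) + (0)·(-20) + 0·18 + 0·22 + (0)·(-6) + 1·2 + (0)·(-65) = 2
  c_3 = (0)·(-37) + (0)·(-20) + 0·18 + 1·22 + (2)·(-6) + (-2)·(2) + (0)·(-65) = 6
  c_4 = (-2)·(-37) + (0)·(-20) + 0·18 + 0·22 + (0)·(-6) + 0·2 + (1)·(-65) = 9
  c_5 = (1)·(-37) + (0)·(-20) + 2·18 + 0·22 + (-1)·(-6) + 0·2 + (0)·(-65) = 5
  c_6 = (9)·(-37) + (1)·(-20) + 4·18 + 0·22 + (-3)·(-6) + 4·2 + (-4)·(-65) = 5
  c_7 = (0)·(-37) + (0)·(-20) + 0·18 + 0·22 + (-1)·(-6) + 1·2 + (0)·(-65) = 8
Writing each c_i in base p = 11:
  c_1 = 2 = 2·11^0
  c_2 = 2 = 2·11^0
  c_3 = 6 = 6·11^0
  c_4 = 9 = 9·11^0
  c_5 = 5 = 5·11^0
  c_6 = 5 = 5·11^0
  c_7 = 8 = 8·11^0
Factor λ_0 = (2, 2, 6, 9, 5, 5, 8)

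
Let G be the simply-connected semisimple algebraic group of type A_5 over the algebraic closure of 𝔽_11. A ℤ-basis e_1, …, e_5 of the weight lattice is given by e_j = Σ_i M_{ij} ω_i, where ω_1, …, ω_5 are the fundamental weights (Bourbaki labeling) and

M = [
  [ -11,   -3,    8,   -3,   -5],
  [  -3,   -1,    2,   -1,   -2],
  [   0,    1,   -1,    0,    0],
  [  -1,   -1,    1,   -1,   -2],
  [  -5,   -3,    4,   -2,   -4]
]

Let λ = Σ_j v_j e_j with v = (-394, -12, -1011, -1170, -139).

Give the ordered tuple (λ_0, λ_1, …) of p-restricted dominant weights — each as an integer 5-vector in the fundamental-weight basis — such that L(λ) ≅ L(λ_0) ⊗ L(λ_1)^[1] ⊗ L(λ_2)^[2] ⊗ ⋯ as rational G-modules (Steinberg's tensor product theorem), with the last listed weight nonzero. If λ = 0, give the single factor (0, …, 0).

((3, 4, 9, 7, 0), (0, 1, 2, 10, 1), (4, 5, 8, 6, 7))

Converting to the ω-basis (c_i = row i of M dotted with v = (-394, -12, -1011, -1170, -139)):
  c_1 = (-11)·(-394) + (-3)·(-12) + (8)·(-1011) + (-3)·(-1170) + (-5)·(-139) = 487
  c_2 = (-3)·(-394) + (-1)·(-12) + (2)·(-1011) + (-1)·(-1170) + (-2)·(-139) = 620
  c_3 = (0)·(-394) + (1)·(-12) + (-1)·(-1011) + (0)·(-1170) + (0)·(-139) = 999
  c_4 = (-1)·(-394) + (-1)·(-12) + (1)·(-1011) + (-1)·(-1170) + (-2)·(-139) = 843
  c_5 = (-5)·(-394) + (-3)·(-12) + (4)·(-1011) + (-2)·(-1170) + (-4)·(-139) = 858
p = 11; digits c_i = Σ_j d_{ij}·11^j, 0 ≤ d_{ij} < 11:
  c_1 = 487 = 3·11^0 + 0·11^1 + 4·11^2
  c_2 = 620 = 4·11^0 + 1·11^1 + 5·11^2
  c_3 = 999 = 9·11^0 + 2·11^1 + 8·11^2
  c_4 = 843 = 7·11^0 + 10·11^1 + 6·11^2
  c_5 = 858 = 0·11^0 + 1·11^1 + 7·11^2
p-restricted factor λ_0 = (3, 4, 9, 7, 0)
p-restricted factor λ_1 = (0, 1, 2, 10, 1)
p-restricted factor λ_2 = (4, 5, 8, 6, 7)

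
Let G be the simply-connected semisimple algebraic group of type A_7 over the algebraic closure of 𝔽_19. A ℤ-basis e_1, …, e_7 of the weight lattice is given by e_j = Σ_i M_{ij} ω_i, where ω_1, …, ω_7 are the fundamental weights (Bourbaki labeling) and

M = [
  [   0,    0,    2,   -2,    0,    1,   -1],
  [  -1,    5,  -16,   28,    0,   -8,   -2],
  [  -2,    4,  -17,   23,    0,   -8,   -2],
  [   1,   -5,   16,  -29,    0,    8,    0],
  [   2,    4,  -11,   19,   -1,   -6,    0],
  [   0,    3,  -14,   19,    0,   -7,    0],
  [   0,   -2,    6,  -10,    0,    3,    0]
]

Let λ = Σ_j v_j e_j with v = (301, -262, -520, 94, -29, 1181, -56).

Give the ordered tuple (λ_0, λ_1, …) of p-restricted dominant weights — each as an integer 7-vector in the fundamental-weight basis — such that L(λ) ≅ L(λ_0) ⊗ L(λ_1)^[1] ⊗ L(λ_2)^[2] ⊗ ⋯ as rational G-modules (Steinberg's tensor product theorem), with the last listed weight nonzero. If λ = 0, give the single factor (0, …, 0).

Change of basis e → ω: c = M·v where v = (301, -262, -520, 94, -29, 1181, -56):
  c_1 = 0·301 + (0)·(-262) + (2)·(-520) + (-2)·(94) + (0)·(-29) + 1·1181 + (-1)·(-56) = 9
  c_2 = (-1)·(301) + (5)·(-262) + (-16)·(-520) + 28·94 + (0)·(-29) + (-8)·(1181) + (-2)·(-56) = 5
  c_3 = (-2)·(301) + (4)·(-262) + (-17)·(-520) + 23·94 + (0)·(-29) + (-8)·(1181) + (-2)·(-56) = 16
  c_4 = 1·301 + (-5)·(-262) + (16)·(-520) + (-29)·(94) + (0)·(-29) + 8·1181 + (0)·(-56) = 13
  c_5 = 2·301 + (4)·(-262) + (-11)·(-520) + 19·94 + (-1)·(-29) + (-6)·(1181) + (0)·(-56) = 3
  c_6 = 0·301 + (3)·(-262) + (-14)·(-520) + 19·94 + (0)·(-29) + (-7)·(1181) + (0)·(-56) = 13
  c_7 = 0·301 + (-2)·(-262) + (6)·(-520) + (-10)·(94) + (0)·(-29) + 3·1181 + (0)·(-56) = 7
Writing each c_i in base p = 19:
  c_1 = 9 = 9·19^0
  c_2 = 5 = 5·19^0
  c_3 = 16 = 16·19^0
  c_4 = 13 = 13·19^0
  c_5 = 3 = 3·19^0
  c_6 = 13 = 13·19^0
  c_7 = 7 = 7·19^0
p-restricted factor λ_0 = (9, 5, 16, 13, 3, 13, 7)

((9, 5, 16, 13, 3, 13, 7),)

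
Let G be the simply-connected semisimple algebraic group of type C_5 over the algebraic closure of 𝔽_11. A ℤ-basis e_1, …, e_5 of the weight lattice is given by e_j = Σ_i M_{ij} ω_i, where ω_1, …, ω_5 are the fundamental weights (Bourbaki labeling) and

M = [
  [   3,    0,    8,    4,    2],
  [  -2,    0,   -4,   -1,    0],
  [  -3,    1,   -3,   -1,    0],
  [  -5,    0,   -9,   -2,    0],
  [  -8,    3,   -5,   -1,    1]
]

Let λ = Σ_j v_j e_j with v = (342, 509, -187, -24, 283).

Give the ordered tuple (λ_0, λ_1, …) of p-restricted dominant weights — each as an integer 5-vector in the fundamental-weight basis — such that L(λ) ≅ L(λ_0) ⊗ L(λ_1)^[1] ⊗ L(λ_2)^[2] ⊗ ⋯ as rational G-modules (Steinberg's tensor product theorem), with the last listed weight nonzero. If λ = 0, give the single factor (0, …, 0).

Change of basis e → ω: c = M·v where v = (342, 509, -187, -24, 283):
  c_1 = (3)·(342) + (0)·(509) + (8)·(-187) + (4)·(-24) + (2)·(283) = 0
  c_2 = (-2)·(342) + (0)·(509) + (-4)·(-187) + (-1)·(-24) + (0)·(283) = 88
  c_3 = (-3)·(342) + (1)·(509) + (-3)·(-187) + (-1)·(-24) + (0)·(283) = 68
  c_4 = (-5)·(342) + (0)·(509) + (-9)·(-187) + (-2)·(-24) + (0)·(283) = 21
  c_5 = (-8)·(342) + (3)·(509) + (-5)·(-187) + (-1)·(-24) + (1)·(283) = 33
Expand coordinatewise in base 11:
  c_1 = 0
  c_2 = 88 = 0·11^0 + 8·11^1
  c_3 = 68 = 2·11^0 + 6·11^1
  c_4 = 21 = 10·11^0 + 1·11^1
  c_5 = 33 = 0·11^0 + 3·11^1
p-restricted factor λ_0 = (0, 0, 2, 10, 0)
p-restricted factor λ_1 = (0, 8, 6, 1, 3)

((0, 0, 2, 10, 0), (0, 8, 6, 1, 3))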